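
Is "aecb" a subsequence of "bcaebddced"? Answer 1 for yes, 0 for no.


Check if "aecb" is a subsequence of "bcaebddced"
Greedy scan:
  Position 0 ('b'): no match needed
  Position 1 ('c'): no match needed
  Position 2 ('a'): matches sub[0] = 'a'
  Position 3 ('e'): matches sub[1] = 'e'
  Position 4 ('b'): no match needed
  Position 5 ('d'): no match needed
  Position 6 ('d'): no match needed
  Position 7 ('c'): matches sub[2] = 'c'
  Position 8 ('e'): no match needed
  Position 9 ('d'): no match needed
Only matched 3/4 characters => not a subsequence

0


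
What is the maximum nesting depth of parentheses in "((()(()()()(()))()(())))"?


Input: "((()(()()()(()))()(())))"
Tracking depth:
  Position 0 '(': depth becomes 1
  Position 1 '(': depth becomes 2
  Position 2 '(': depth becomes 3
  Position 3 ')': depth becomes 2
  Position 4 '(': depth becomes 3
  Position 5 '(': depth becomes 4
  Position 6 ')': depth becomes 3
  Position 7 '(': depth becomes 4
  Position 8 ')': depth becomes 3
  Position 9 '(': depth becomes 4
  Position 10 ')': depth becomes 3
  Position 11 '(': depth becomes 4
  Position 12 '(': depth becomes 5
  Position 13 ')': depth becomes 4
  Position 14 ')': depth becomes 3
  Position 15 ')': depth becomes 2
  Position 16 '(': depth becomes 3
  Position 17 ')': depth becomes 2
  Position 18 '(': depth becomes 3
  Position 19 '(': depth becomes 4
  Position 20 ')': depth becomes 3
  Position 21 ')': depth becomes 2
  Position 22 ')': depth becomes 1
  Position 23 ')': depth becomes 0
Maximum depth reached: 5

5


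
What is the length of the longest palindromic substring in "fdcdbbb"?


Input: "fdcdbbb"
Checking substrings for palindromes:
  [1:4] "dcd" (len 3) => palindrome
  [4:7] "bbb" (len 3) => palindrome
  [4:6] "bb" (len 2) => palindrome
  [5:7] "bb" (len 2) => palindrome
Longest palindromic substring: "dcd" with length 3

3


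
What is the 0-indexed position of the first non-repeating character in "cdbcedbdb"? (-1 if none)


Input: cdbcedbdb
Character frequencies:
  'b': 3
  'c': 2
  'd': 3
  'e': 1
Scanning left to right for freq == 1:
  Position 0 ('c'): freq=2, skip
  Position 1 ('d'): freq=3, skip
  Position 2 ('b'): freq=3, skip
  Position 3 ('c'): freq=2, skip
  Position 4 ('e'): unique! => answer = 4

4


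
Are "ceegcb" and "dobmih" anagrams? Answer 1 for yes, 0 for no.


Strings: "ceegcb", "dobmih"
Sorted first:  bcceeg
Sorted second: bdhimo
Differ at position 1: 'c' vs 'd' => not anagrams

0


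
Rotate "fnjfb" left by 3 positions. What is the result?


Input: "fnjfb", rotate left by 3
First 3 characters: "fnj"
Remaining characters: "fb"
Concatenate remaining + first: "fb" + "fnj" = "fbfnj"

fbfnj


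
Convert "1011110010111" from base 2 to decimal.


Input: "1011110010111" in base 2
Positional expansion:
  Digit '1' (value 1) x 2^12 = 4096
  Digit '0' (value 0) x 2^11 = 0
  Digit '1' (value 1) x 2^10 = 1024
  Digit '1' (value 1) x 2^9 = 512
  Digit '1' (value 1) x 2^8 = 256
  Digit '1' (value 1) x 2^7 = 128
  Digit '0' (value 0) x 2^6 = 0
  Digit '0' (value 0) x 2^5 = 0
  Digit '1' (value 1) x 2^4 = 16
  Digit '0' (value 0) x 2^3 = 0
  Digit '1' (value 1) x 2^2 = 4
  Digit '1' (value 1) x 2^1 = 2
  Digit '1' (value 1) x 2^0 = 1
Sum = 6039

6039


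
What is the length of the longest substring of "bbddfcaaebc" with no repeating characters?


Input: "bbddfcaaebc"
Sliding window (track last position of each char):
  Position 0 ('b'): window [0,0] length 1 -- new best
  Position 1 ('b'): repeat (last at 0), move window start to 1
  Position 1 ('b'): window [1,1] length 1
  Position 2 ('d'): window [1,2] length 2 -- new best
  Position 3 ('d'): repeat (last at 2), move window start to 3
  Position 3 ('d'): window [3,3] length 1
  Position 4 ('f'): window [3,4] length 2
  Position 5 ('c'): window [3,5] length 3 -- new best
  Position 6 ('a'): window [3,6] length 4 -- new best
  Position 7 ('a'): repeat (last at 6), move window start to 7
  Position 7 ('a'): window [7,7] length 1
  Position 8 ('e'): window [7,8] length 2
  Position 9 ('b'): window [7,9] length 3
  Position 10 ('c'): window [7,10] length 4
Longest substring with no repeats: "dfca" with length 4

4


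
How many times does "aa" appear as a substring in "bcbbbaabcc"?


Searching for "aa" in "bcbbbaabcc"
Scanning each position:
  Position 0: "bc" => no
  Position 1: "cb" => no
  Position 2: "bb" => no
  Position 3: "bb" => no
  Position 4: "ba" => no
  Position 5: "aa" => MATCH
  Position 6: "ab" => no
  Position 7: "bc" => no
  Position 8: "cc" => no
Total occurrences: 1

1


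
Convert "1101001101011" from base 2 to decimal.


Input: "1101001101011" in base 2
Positional expansion:
  Digit '1' (value 1) x 2^12 = 4096
  Digit '1' (value 1) x 2^11 = 2048
  Digit '0' (value 0) x 2^10 = 0
  Digit '1' (value 1) x 2^9 = 512
  Digit '0' (value 0) x 2^8 = 0
  Digit '0' (value 0) x 2^7 = 0
  Digit '1' (value 1) x 2^6 = 64
  Digit '1' (value 1) x 2^5 = 32
  Digit '0' (value 0) x 2^4 = 0
  Digit '1' (value 1) x 2^3 = 8
  Digit '0' (value 0) x 2^2 = 0
  Digit '1' (value 1) x 2^1 = 2
  Digit '1' (value 1) x 2^0 = 1
Sum = 6763

6763


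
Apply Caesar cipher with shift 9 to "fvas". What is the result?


Caesar cipher: shift "fvas" by 9
  'f' (pos 5) + 9 = pos 14 = 'o'
  'v' (pos 21) + 9 = pos 4 = 'e'
  'a' (pos 0) + 9 = pos 9 = 'j'
  's' (pos 18) + 9 = pos 1 = 'b'
Result: oejb

oejb


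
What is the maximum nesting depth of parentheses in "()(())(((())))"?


Input: "()(())(((())))"
Tracking depth:
  Position 0 '(': depth becomes 1
  Position 1 ')': depth becomes 0
  Position 2 '(': depth becomes 1
  Position 3 '(': depth becomes 2
  Position 4 ')': depth becomes 1
  Position 5 ')': depth becomes 0
  Position 6 '(': depth becomes 1
  Position 7 '(': depth becomes 2
  Position 8 '(': depth becomes 3
  Position 9 '(': depth becomes 4
  Position 10 ')': depth becomes 3
  Position 11 ')': depth becomes 2
  Position 12 ')': depth becomes 1
  Position 13 ')': depth becomes 0
Maximum depth reached: 4

4


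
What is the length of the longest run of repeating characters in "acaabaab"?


Input: "acaabaab"
Scanning for longest run:
  Position 1 ('c'): new char, reset run to 1
  Position 2 ('a'): new char, reset run to 1
  Position 3 ('a'): continues run of 'a', length=2
  Position 4 ('b'): new char, reset run to 1
  Position 5 ('a'): new char, reset run to 1
  Position 6 ('a'): continues run of 'a', length=2
  Position 7 ('b'): new char, reset run to 1
Longest run: 'a' with length 2

2


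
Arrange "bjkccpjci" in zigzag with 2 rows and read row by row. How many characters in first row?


Zigzag "bjkccpjci" into 2 rows:
Placing characters:
  'b' => row 0
  'j' => row 1
  'k' => row 0
  'c' => row 1
  'c' => row 0
  'p' => row 1
  'j' => row 0
  'c' => row 1
  'i' => row 0
Rows:
  Row 0: "bkcji"
  Row 1: "jcpc"
First row length: 5

5


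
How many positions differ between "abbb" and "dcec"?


Comparing "abbb" and "dcec" position by position:
  Position 0: 'a' vs 'd' => DIFFER
  Position 1: 'b' vs 'c' => DIFFER
  Position 2: 'b' vs 'e' => DIFFER
  Position 3: 'b' vs 'c' => DIFFER
Positions that differ: 4

4


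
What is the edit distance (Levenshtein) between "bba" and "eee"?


Computing edit distance: "bba" -> "eee"
DP table:
           e    e    e
      0    1    2    3
  b   1    1    2    3
  b   2    2    2    3
  a   3    3    3    3
Edit distance = dp[3][3] = 3

3


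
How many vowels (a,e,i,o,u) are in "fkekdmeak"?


Input: fkekdmeak
Checking each character:
  'f' at position 0: consonant
  'k' at position 1: consonant
  'e' at position 2: vowel (running total: 1)
  'k' at position 3: consonant
  'd' at position 4: consonant
  'm' at position 5: consonant
  'e' at position 6: vowel (running total: 2)
  'a' at position 7: vowel (running total: 3)
  'k' at position 8: consonant
Total vowels: 3

3


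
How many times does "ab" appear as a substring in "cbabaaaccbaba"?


Searching for "ab" in "cbabaaaccbaba"
Scanning each position:
  Position 0: "cb" => no
  Position 1: "ba" => no
  Position 2: "ab" => MATCH
  Position 3: "ba" => no
  Position 4: "aa" => no
  Position 5: "aa" => no
  Position 6: "ac" => no
  Position 7: "cc" => no
  Position 8: "cb" => no
  Position 9: "ba" => no
  Position 10: "ab" => MATCH
  Position 11: "ba" => no
Total occurrences: 2

2


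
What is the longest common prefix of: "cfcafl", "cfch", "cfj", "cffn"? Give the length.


Words: cfcafl, cfch, cfj, cffn
  Position 0: all 'c' => match
  Position 1: all 'f' => match
  Position 2: ('c', 'c', 'j', 'f') => mismatch, stop
LCP = "cf" (length 2)

2


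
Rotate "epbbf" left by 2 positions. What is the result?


Input: "epbbf", rotate left by 2
First 2 characters: "ep"
Remaining characters: "bbf"
Concatenate remaining + first: "bbf" + "ep" = "bbfep"

bbfep


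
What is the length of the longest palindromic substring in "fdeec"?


Input: "fdeec"
Checking substrings for palindromes:
  [2:4] "ee" (len 2) => palindrome
Longest palindromic substring: "ee" with length 2

2


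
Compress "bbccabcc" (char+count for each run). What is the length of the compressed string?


Input: bbccabcc
Runs:
  'b' x 2 => "b2"
  'c' x 2 => "c2"
  'a' x 1 => "a1"
  'b' x 1 => "b1"
  'c' x 2 => "c2"
Compressed: "b2c2a1b1c2"
Compressed length: 10

10


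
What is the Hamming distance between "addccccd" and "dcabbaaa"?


Comparing "addccccd" and "dcabbaaa" position by position:
  Position 0: 'a' vs 'd' => differ
  Position 1: 'd' vs 'c' => differ
  Position 2: 'd' vs 'a' => differ
  Position 3: 'c' vs 'b' => differ
  Position 4: 'c' vs 'b' => differ
  Position 5: 'c' vs 'a' => differ
  Position 6: 'c' vs 'a' => differ
  Position 7: 'd' vs 'a' => differ
Total differences (Hamming distance): 8

8


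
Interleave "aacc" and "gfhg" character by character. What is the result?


Interleaving "aacc" and "gfhg":
  Position 0: 'a' from first, 'g' from second => "ag"
  Position 1: 'a' from first, 'f' from second => "af"
  Position 2: 'c' from first, 'h' from second => "ch"
  Position 3: 'c' from first, 'g' from second => "cg"
Result: agafchcg

agafchcg


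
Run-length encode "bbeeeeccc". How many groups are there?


Input: bbeeeeccc
Scanning for consecutive runs:
  Group 1: 'b' x 2 (positions 0-1)
  Group 2: 'e' x 4 (positions 2-5)
  Group 3: 'c' x 3 (positions 6-8)
Total groups: 3

3


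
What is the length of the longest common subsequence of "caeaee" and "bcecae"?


LCS of "caeaee" and "bcecae"
DP table:
           b    c    e    c    a    e
      0    0    0    0    0    0    0
  c   0    0    1    1    1    1    1
  a   0    0    1    1    1    2    2
  e   0    0    1    2    2    2    3
  a   0    0    1    2    2    3    3
  e   0    0    1    2    2    3    4
  e   0    0    1    2    2    3    4
LCS length = dp[6][6] = 4

4


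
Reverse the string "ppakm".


Input: ppakm
Reading characters right to left:
  Position 4: 'm'
  Position 3: 'k'
  Position 2: 'a'
  Position 1: 'p'
  Position 0: 'p'
Reversed: mkapp

mkapp


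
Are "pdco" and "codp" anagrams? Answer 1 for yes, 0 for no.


Strings: "pdco", "codp"
Sorted first:  cdop
Sorted second: cdop
Sorted forms match => anagrams

1


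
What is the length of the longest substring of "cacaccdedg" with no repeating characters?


Input: "cacaccdedg"
Sliding window (track last position of each char):
  Position 0 ('c'): window [0,0] length 1 -- new best
  Position 1 ('a'): window [0,1] length 2 -- new best
  Position 2 ('c'): repeat (last at 0), move window start to 1
  Position 2 ('c'): window [1,2] length 2
  Position 3 ('a'): repeat (last at 1), move window start to 2
  Position 3 ('a'): window [2,3] length 2
  Position 4 ('c'): repeat (last at 2), move window start to 3
  Position 4 ('c'): window [3,4] length 2
  Position 5 ('c'): repeat (last at 4), move window start to 5
  Position 5 ('c'): window [5,5] length 1
  Position 6 ('d'): window [5,6] length 2
  Position 7 ('e'): window [5,7] length 3 -- new best
  Position 8 ('d'): repeat (last at 6), move window start to 7
  Position 8 ('d'): window [7,8] length 2
  Position 9 ('g'): window [7,9] length 3
Longest substring with no repeats: "cde" with length 3

3


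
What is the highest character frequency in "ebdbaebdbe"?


Input: ebdbaebdbe
Character counts:
  'a': 1
  'b': 4
  'd': 2
  'e': 3
Maximum frequency: 4

4


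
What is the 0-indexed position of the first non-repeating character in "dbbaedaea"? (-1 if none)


Input: dbbaedaea
Character frequencies:
  'a': 3
  'b': 2
  'd': 2
  'e': 2
Scanning left to right for freq == 1:
  Position 0 ('d'): freq=2, skip
  Position 1 ('b'): freq=2, skip
  Position 2 ('b'): freq=2, skip
  Position 3 ('a'): freq=3, skip
  Position 4 ('e'): freq=2, skip
  Position 5 ('d'): freq=2, skip
  Position 6 ('a'): freq=3, skip
  Position 7 ('e'): freq=2, skip
  Position 8 ('a'): freq=3, skip
  No unique character found => answer = -1

-1


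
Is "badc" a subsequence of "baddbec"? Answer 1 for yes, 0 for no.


Check if "badc" is a subsequence of "baddbec"
Greedy scan:
  Position 0 ('b'): matches sub[0] = 'b'
  Position 1 ('a'): matches sub[1] = 'a'
  Position 2 ('d'): matches sub[2] = 'd'
  Position 3 ('d'): no match needed
  Position 4 ('b'): no match needed
  Position 5 ('e'): no match needed
  Position 6 ('c'): matches sub[3] = 'c'
All 4 characters matched => is a subsequence

1


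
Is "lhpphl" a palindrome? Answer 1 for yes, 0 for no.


Input: lhpphl
Reversed: lhpphl
  Compare pos 0 ('l') with pos 5 ('l'): match
  Compare pos 1 ('h') with pos 4 ('h'): match
  Compare pos 2 ('p') with pos 3 ('p'): match
Result: palindrome

1


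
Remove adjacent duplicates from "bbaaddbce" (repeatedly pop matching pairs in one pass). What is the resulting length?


Input: bbaaddbce
Stack-based adjacent duplicate removal:
  Read 'b': push. Stack: b
  Read 'b': matches stack top 'b' => pop. Stack: (empty)
  Read 'a': push. Stack: a
  Read 'a': matches stack top 'a' => pop. Stack: (empty)
  Read 'd': push. Stack: d
  Read 'd': matches stack top 'd' => pop. Stack: (empty)
  Read 'b': push. Stack: b
  Read 'c': push. Stack: bc
  Read 'e': push. Stack: bce
Final stack: "bce" (length 3)

3


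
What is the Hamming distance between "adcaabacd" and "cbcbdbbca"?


Comparing "adcaabacd" and "cbcbdbbca" position by position:
  Position 0: 'a' vs 'c' => differ
  Position 1: 'd' vs 'b' => differ
  Position 2: 'c' vs 'c' => same
  Position 3: 'a' vs 'b' => differ
  Position 4: 'a' vs 'd' => differ
  Position 5: 'b' vs 'b' => same
  Position 6: 'a' vs 'b' => differ
  Position 7: 'c' vs 'c' => same
  Position 8: 'd' vs 'a' => differ
Total differences (Hamming distance): 6

6


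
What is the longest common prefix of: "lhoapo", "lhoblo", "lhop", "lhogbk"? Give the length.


Words: lhoapo, lhoblo, lhop, lhogbk
  Position 0: all 'l' => match
  Position 1: all 'h' => match
  Position 2: all 'o' => match
  Position 3: ('a', 'b', 'p', 'g') => mismatch, stop
LCP = "lho" (length 3)

3


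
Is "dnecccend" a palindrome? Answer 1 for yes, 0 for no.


Input: dnecccend
Reversed: dnecccend
  Compare pos 0 ('d') with pos 8 ('d'): match
  Compare pos 1 ('n') with pos 7 ('n'): match
  Compare pos 2 ('e') with pos 6 ('e'): match
  Compare pos 3 ('c') with pos 5 ('c'): match
Result: palindrome

1


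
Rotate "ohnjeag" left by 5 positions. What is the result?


Input: "ohnjeag", rotate left by 5
First 5 characters: "ohnje"
Remaining characters: "ag"
Concatenate remaining + first: "ag" + "ohnje" = "agohnje"

agohnje


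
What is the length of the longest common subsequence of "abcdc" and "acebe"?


LCS of "abcdc" and "acebe"
DP table:
           a    c    e    b    e
      0    0    0    0    0    0
  a   0    1    1    1    1    1
  b   0    1    1    1    2    2
  c   0    1    2    2    2    2
  d   0    1    2    2    2    2
  c   0    1    2    2    2    2
LCS length = dp[5][5] = 2

2


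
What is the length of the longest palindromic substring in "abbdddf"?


Input: "abbdddf"
Checking substrings for palindromes:
  [3:6] "ddd" (len 3) => palindrome
  [1:3] "bb" (len 2) => palindrome
  [3:5] "dd" (len 2) => palindrome
  [4:6] "dd" (len 2) => palindrome
Longest palindromic substring: "ddd" with length 3

3


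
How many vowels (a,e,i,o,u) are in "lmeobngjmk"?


Input: lmeobngjmk
Checking each character:
  'l' at position 0: consonant
  'm' at position 1: consonant
  'e' at position 2: vowel (running total: 1)
  'o' at position 3: vowel (running total: 2)
  'b' at position 4: consonant
  'n' at position 5: consonant
  'g' at position 6: consonant
  'j' at position 7: consonant
  'm' at position 8: consonant
  'k' at position 9: consonant
Total vowels: 2

2


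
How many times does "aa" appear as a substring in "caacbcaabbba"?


Searching for "aa" in "caacbcaabbba"
Scanning each position:
  Position 0: "ca" => no
  Position 1: "aa" => MATCH
  Position 2: "ac" => no
  Position 3: "cb" => no
  Position 4: "bc" => no
  Position 5: "ca" => no
  Position 6: "aa" => MATCH
  Position 7: "ab" => no
  Position 8: "bb" => no
  Position 9: "bb" => no
  Position 10: "ba" => no
Total occurrences: 2

2


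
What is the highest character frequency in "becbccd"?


Input: becbccd
Character counts:
  'b': 2
  'c': 3
  'd': 1
  'e': 1
Maximum frequency: 3

3


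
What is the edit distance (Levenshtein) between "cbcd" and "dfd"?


Computing edit distance: "cbcd" -> "dfd"
DP table:
           d    f    d
      0    1    2    3
  c   1    1    2    3
  b   2    2    2    3
  c   3    3    3    3
  d   4    3    4    3
Edit distance = dp[4][3] = 3

3


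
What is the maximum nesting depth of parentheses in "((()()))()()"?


Input: "((()()))()()"
Tracking depth:
  Position 0 '(': depth becomes 1
  Position 1 '(': depth becomes 2
  Position 2 '(': depth becomes 3
  Position 3 ')': depth becomes 2
  Position 4 '(': depth becomes 3
  Position 5 ')': depth becomes 2
  Position 6 ')': depth becomes 1
  Position 7 ')': depth becomes 0
  Position 8 '(': depth becomes 1
  Position 9 ')': depth becomes 0
  Position 10 '(': depth becomes 1
  Position 11 ')': depth becomes 0
Maximum depth reached: 3

3


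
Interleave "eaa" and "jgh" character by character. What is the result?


Interleaving "eaa" and "jgh":
  Position 0: 'e' from first, 'j' from second => "ej"
  Position 1: 'a' from first, 'g' from second => "ag"
  Position 2: 'a' from first, 'h' from second => "ah"
Result: ejagah

ejagah


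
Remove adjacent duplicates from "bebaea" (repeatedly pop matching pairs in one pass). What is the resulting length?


Input: bebaea
Stack-based adjacent duplicate removal:
  Read 'b': push. Stack: b
  Read 'e': push. Stack: be
  Read 'b': push. Stack: beb
  Read 'a': push. Stack: beba
  Read 'e': push. Stack: bebae
  Read 'a': push. Stack: bebaea
Final stack: "bebaea" (length 6)

6


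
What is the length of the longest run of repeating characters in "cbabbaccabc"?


Input: "cbabbaccabc"
Scanning for longest run:
  Position 1 ('b'): new char, reset run to 1
  Position 2 ('a'): new char, reset run to 1
  Position 3 ('b'): new char, reset run to 1
  Position 4 ('b'): continues run of 'b', length=2
  Position 5 ('a'): new char, reset run to 1
  Position 6 ('c'): new char, reset run to 1
  Position 7 ('c'): continues run of 'c', length=2
  Position 8 ('a'): new char, reset run to 1
  Position 9 ('b'): new char, reset run to 1
  Position 10 ('c'): new char, reset run to 1
Longest run: 'b' with length 2

2


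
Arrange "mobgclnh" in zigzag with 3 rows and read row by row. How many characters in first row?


Zigzag "mobgclnh" into 3 rows:
Placing characters:
  'm' => row 0
  'o' => row 1
  'b' => row 2
  'g' => row 1
  'c' => row 0
  'l' => row 1
  'n' => row 2
  'h' => row 1
Rows:
  Row 0: "mc"
  Row 1: "oglh"
  Row 2: "bn"
First row length: 2

2


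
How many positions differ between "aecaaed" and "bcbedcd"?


Comparing "aecaaed" and "bcbedcd" position by position:
  Position 0: 'a' vs 'b' => DIFFER
  Position 1: 'e' vs 'c' => DIFFER
  Position 2: 'c' vs 'b' => DIFFER
  Position 3: 'a' vs 'e' => DIFFER
  Position 4: 'a' vs 'd' => DIFFER
  Position 5: 'e' vs 'c' => DIFFER
  Position 6: 'd' vs 'd' => same
Positions that differ: 6

6


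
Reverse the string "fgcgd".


Input: fgcgd
Reading characters right to left:
  Position 4: 'd'
  Position 3: 'g'
  Position 2: 'c'
  Position 1: 'g'
  Position 0: 'f'
Reversed: dgcgf

dgcgf


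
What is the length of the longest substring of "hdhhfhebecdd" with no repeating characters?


Input: "hdhhfhebecdd"
Sliding window (track last position of each char):
  Position 0 ('h'): window [0,0] length 1 -- new best
  Position 1 ('d'): window [0,1] length 2 -- new best
  Position 2 ('h'): repeat (last at 0), move window start to 1
  Position 2 ('h'): window [1,2] length 2
  Position 3 ('h'): repeat (last at 2), move window start to 3
  Position 3 ('h'): window [3,3] length 1
  Position 4 ('f'): window [3,4] length 2
  Position 5 ('h'): repeat (last at 3), move window start to 4
  Position 5 ('h'): window [4,5] length 2
  Position 6 ('e'): window [4,6] length 3 -- new best
  Position 7 ('b'): window [4,7] length 4 -- new best
  Position 8 ('e'): repeat (last at 6), move window start to 7
  Position 8 ('e'): window [7,8] length 2
  Position 9 ('c'): window [7,9] length 3
  Position 10 ('d'): window [7,10] length 4
  Position 11 ('d'): repeat (last at 10), move window start to 11
  Position 11 ('d'): window [11,11] length 1
Longest substring with no repeats: "fheb" with length 4

4


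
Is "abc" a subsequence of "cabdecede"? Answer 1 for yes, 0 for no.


Check if "abc" is a subsequence of "cabdecede"
Greedy scan:
  Position 0 ('c'): no match needed
  Position 1 ('a'): matches sub[0] = 'a'
  Position 2 ('b'): matches sub[1] = 'b'
  Position 3 ('d'): no match needed
  Position 4 ('e'): no match needed
  Position 5 ('c'): matches sub[2] = 'c'
  Position 6 ('e'): no match needed
  Position 7 ('d'): no match needed
  Position 8 ('e'): no match needed
All 3 characters matched => is a subsequence

1


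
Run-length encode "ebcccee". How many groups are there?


Input: ebcccee
Scanning for consecutive runs:
  Group 1: 'e' x 1 (positions 0-0)
  Group 2: 'b' x 1 (positions 1-1)
  Group 3: 'c' x 3 (positions 2-4)
  Group 4: 'e' x 2 (positions 5-6)
Total groups: 4

4


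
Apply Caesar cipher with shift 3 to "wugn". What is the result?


Caesar cipher: shift "wugn" by 3
  'w' (pos 22) + 3 = pos 25 = 'z'
  'u' (pos 20) + 3 = pos 23 = 'x'
  'g' (pos 6) + 3 = pos 9 = 'j'
  'n' (pos 13) + 3 = pos 16 = 'q'
Result: zxjq

zxjq


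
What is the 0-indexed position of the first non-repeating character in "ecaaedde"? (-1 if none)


Input: ecaaedde
Character frequencies:
  'a': 2
  'c': 1
  'd': 2
  'e': 3
Scanning left to right for freq == 1:
  Position 0 ('e'): freq=3, skip
  Position 1 ('c'): unique! => answer = 1

1


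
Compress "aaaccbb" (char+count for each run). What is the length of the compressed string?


Input: aaaccbb
Runs:
  'a' x 3 => "a3"
  'c' x 2 => "c2"
  'b' x 2 => "b2"
Compressed: "a3c2b2"
Compressed length: 6

6


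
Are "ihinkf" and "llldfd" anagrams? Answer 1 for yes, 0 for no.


Strings: "ihinkf", "llldfd"
Sorted first:  fhiikn
Sorted second: ddflll
Differ at position 0: 'f' vs 'd' => not anagrams

0


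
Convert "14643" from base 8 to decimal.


Input: "14643" in base 8
Positional expansion:
  Digit '1' (value 1) x 8^4 = 4096
  Digit '4' (value 4) x 8^3 = 2048
  Digit '6' (value 6) x 8^2 = 384
  Digit '4' (value 4) x 8^1 = 32
  Digit '3' (value 3) x 8^0 = 3
Sum = 6563

6563


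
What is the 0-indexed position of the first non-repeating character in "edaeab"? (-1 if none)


Input: edaeab
Character frequencies:
  'a': 2
  'b': 1
  'd': 1
  'e': 2
Scanning left to right for freq == 1:
  Position 0 ('e'): freq=2, skip
  Position 1 ('d'): unique! => answer = 1

1


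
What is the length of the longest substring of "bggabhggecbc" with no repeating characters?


Input: "bggabhggecbc"
Sliding window (track last position of each char):
  Position 0 ('b'): window [0,0] length 1 -- new best
  Position 1 ('g'): window [0,1] length 2 -- new best
  Position 2 ('g'): repeat (last at 1), move window start to 2
  Position 2 ('g'): window [2,2] length 1
  Position 3 ('a'): window [2,3] length 2
  Position 4 ('b'): window [2,4] length 3 -- new best
  Position 5 ('h'): window [2,5] length 4 -- new best
  Position 6 ('g'): repeat (last at 2), move window start to 3
  Position 6 ('g'): window [3,6] length 4
  Position 7 ('g'): repeat (last at 6), move window start to 7
  Position 7 ('g'): window [7,7] length 1
  Position 8 ('e'): window [7,8] length 2
  Position 9 ('c'): window [7,9] length 3
  Position 10 ('b'): window [7,10] length 4
  Position 11 ('c'): repeat (last at 9), move window start to 10
  Position 11 ('c'): window [10,11] length 2
Longest substring with no repeats: "gabh" with length 4

4


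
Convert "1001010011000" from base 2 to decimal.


Input: "1001010011000" in base 2
Positional expansion:
  Digit '1' (value 1) x 2^12 = 4096
  Digit '0' (value 0) x 2^11 = 0
  Digit '0' (value 0) x 2^10 = 0
  Digit '1' (value 1) x 2^9 = 512
  Digit '0' (value 0) x 2^8 = 0
  Digit '1' (value 1) x 2^7 = 128
  Digit '0' (value 0) x 2^6 = 0
  Digit '0' (value 0) x 2^5 = 0
  Digit '1' (value 1) x 2^4 = 16
  Digit '1' (value 1) x 2^3 = 8
  Digit '0' (value 0) x 2^2 = 0
  Digit '0' (value 0) x 2^1 = 0
  Digit '0' (value 0) x 2^0 = 0
Sum = 4760

4760


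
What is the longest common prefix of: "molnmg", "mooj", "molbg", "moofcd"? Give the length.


Words: molnmg, mooj, molbg, moofcd
  Position 0: all 'm' => match
  Position 1: all 'o' => match
  Position 2: ('l', 'o', 'l', 'o') => mismatch, stop
LCP = "mo" (length 2)

2


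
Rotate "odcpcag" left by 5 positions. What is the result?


Input: "odcpcag", rotate left by 5
First 5 characters: "odcpc"
Remaining characters: "ag"
Concatenate remaining + first: "ag" + "odcpc" = "agodcpc"

agodcpc


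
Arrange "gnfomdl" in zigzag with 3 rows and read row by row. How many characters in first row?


Zigzag "gnfomdl" into 3 rows:
Placing characters:
  'g' => row 0
  'n' => row 1
  'f' => row 2
  'o' => row 1
  'm' => row 0
  'd' => row 1
  'l' => row 2
Rows:
  Row 0: "gm"
  Row 1: "nod"
  Row 2: "fl"
First row length: 2

2


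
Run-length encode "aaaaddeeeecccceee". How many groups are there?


Input: aaaaddeeeecccceee
Scanning for consecutive runs:
  Group 1: 'a' x 4 (positions 0-3)
  Group 2: 'd' x 2 (positions 4-5)
  Group 3: 'e' x 4 (positions 6-9)
  Group 4: 'c' x 4 (positions 10-13)
  Group 5: 'e' x 3 (positions 14-16)
Total groups: 5

5


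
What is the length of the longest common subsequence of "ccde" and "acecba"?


LCS of "ccde" and "acecba"
DP table:
           a    c    e    c    b    a
      0    0    0    0    0    0    0
  c   0    0    1    1    1    1    1
  c   0    0    1    1    2    2    2
  d   0    0    1    1    2    2    2
  e   0    0    1    2    2    2    2
LCS length = dp[4][6] = 2

2


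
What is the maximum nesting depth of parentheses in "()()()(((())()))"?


Input: "()()()(((())()))"
Tracking depth:
  Position 0 '(': depth becomes 1
  Position 1 ')': depth becomes 0
  Position 2 '(': depth becomes 1
  Position 3 ')': depth becomes 0
  Position 4 '(': depth becomes 1
  Position 5 ')': depth becomes 0
  Position 6 '(': depth becomes 1
  Position 7 '(': depth becomes 2
  Position 8 '(': depth becomes 3
  Position 9 '(': depth becomes 4
  Position 10 ')': depth becomes 3
  Position 11 ')': depth becomes 2
  Position 12 '(': depth becomes 3
  Position 13 ')': depth becomes 2
  Position 14 ')': depth becomes 1
  Position 15 ')': depth becomes 0
Maximum depth reached: 4

4


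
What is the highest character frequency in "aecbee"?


Input: aecbee
Character counts:
  'a': 1
  'b': 1
  'c': 1
  'e': 3
Maximum frequency: 3

3


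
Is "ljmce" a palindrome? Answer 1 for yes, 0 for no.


Input: ljmce
Reversed: ecmjl
  Compare pos 0 ('l') with pos 4 ('e'): MISMATCH
  Compare pos 1 ('j') with pos 3 ('c'): MISMATCH
Result: not a palindrome

0


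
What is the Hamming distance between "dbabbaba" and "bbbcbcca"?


Comparing "dbabbaba" and "bbbcbcca" position by position:
  Position 0: 'd' vs 'b' => differ
  Position 1: 'b' vs 'b' => same
  Position 2: 'a' vs 'b' => differ
  Position 3: 'b' vs 'c' => differ
  Position 4: 'b' vs 'b' => same
  Position 5: 'a' vs 'c' => differ
  Position 6: 'b' vs 'c' => differ
  Position 7: 'a' vs 'a' => same
Total differences (Hamming distance): 5

5


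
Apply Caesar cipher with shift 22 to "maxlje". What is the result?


Caesar cipher: shift "maxlje" by 22
  'm' (pos 12) + 22 = pos 8 = 'i'
  'a' (pos 0) + 22 = pos 22 = 'w'
  'x' (pos 23) + 22 = pos 19 = 't'
  'l' (pos 11) + 22 = pos 7 = 'h'
  'j' (pos 9) + 22 = pos 5 = 'f'
  'e' (pos 4) + 22 = pos 0 = 'a'
Result: iwthfa

iwthfa


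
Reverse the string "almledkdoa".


Input: almledkdoa
Reading characters right to left:
  Position 9: 'a'
  Position 8: 'o'
  Position 7: 'd'
  Position 6: 'k'
  Position 5: 'd'
  Position 4: 'e'
  Position 3: 'l'
  Position 2: 'm'
  Position 1: 'l'
  Position 0: 'a'
Reversed: aodkdelmla

aodkdelmla


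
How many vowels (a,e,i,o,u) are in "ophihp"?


Input: ophihp
Checking each character:
  'o' at position 0: vowel (running total: 1)
  'p' at position 1: consonant
  'h' at position 2: consonant
  'i' at position 3: vowel (running total: 2)
  'h' at position 4: consonant
  'p' at position 5: consonant
Total vowels: 2

2


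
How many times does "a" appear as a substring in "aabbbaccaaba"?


Searching for "a" in "aabbbaccaaba"
Scanning each position:
  Position 0: "a" => MATCH
  Position 1: "a" => MATCH
  Position 2: "b" => no
  Position 3: "b" => no
  Position 4: "b" => no
  Position 5: "a" => MATCH
  Position 6: "c" => no
  Position 7: "c" => no
  Position 8: "a" => MATCH
  Position 9: "a" => MATCH
  Position 10: "b" => no
  Position 11: "a" => MATCH
Total occurrences: 6

6


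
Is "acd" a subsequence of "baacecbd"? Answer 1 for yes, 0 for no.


Check if "acd" is a subsequence of "baacecbd"
Greedy scan:
  Position 0 ('b'): no match needed
  Position 1 ('a'): matches sub[0] = 'a'
  Position 2 ('a'): no match needed
  Position 3 ('c'): matches sub[1] = 'c'
  Position 4 ('e'): no match needed
  Position 5 ('c'): no match needed
  Position 6 ('b'): no match needed
  Position 7 ('d'): matches sub[2] = 'd'
All 3 characters matched => is a subsequence

1


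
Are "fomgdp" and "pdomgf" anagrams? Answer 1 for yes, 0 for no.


Strings: "fomgdp", "pdomgf"
Sorted first:  dfgmop
Sorted second: dfgmop
Sorted forms match => anagrams

1


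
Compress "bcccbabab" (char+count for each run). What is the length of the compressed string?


Input: bcccbabab
Runs:
  'b' x 1 => "b1"
  'c' x 3 => "c3"
  'b' x 1 => "b1"
  'a' x 1 => "a1"
  'b' x 1 => "b1"
  'a' x 1 => "a1"
  'b' x 1 => "b1"
Compressed: "b1c3b1a1b1a1b1"
Compressed length: 14

14


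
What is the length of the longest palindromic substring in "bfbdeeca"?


Input: "bfbdeeca"
Checking substrings for palindromes:
  [0:3] "bfb" (len 3) => palindrome
  [4:6] "ee" (len 2) => palindrome
Longest palindromic substring: "bfb" with length 3

3


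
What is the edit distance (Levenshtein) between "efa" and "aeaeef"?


Computing edit distance: "efa" -> "aeaeef"
DP table:
           a    e    a    e    e    f
      0    1    2    3    4    5    6
  e   1    1    1    2    3    4    5
  f   2    2    2    2    3    4    4
  a   3    2    3    2    3    4    5
Edit distance = dp[3][6] = 5

5


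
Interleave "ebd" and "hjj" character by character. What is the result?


Interleaving "ebd" and "hjj":
  Position 0: 'e' from first, 'h' from second => "eh"
  Position 1: 'b' from first, 'j' from second => "bj"
  Position 2: 'd' from first, 'j' from second => "dj"
Result: ehbjdj

ehbjdj


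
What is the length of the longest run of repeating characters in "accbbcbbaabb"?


Input: "accbbcbbaabb"
Scanning for longest run:
  Position 1 ('c'): new char, reset run to 1
  Position 2 ('c'): continues run of 'c', length=2
  Position 3 ('b'): new char, reset run to 1
  Position 4 ('b'): continues run of 'b', length=2
  Position 5 ('c'): new char, reset run to 1
  Position 6 ('b'): new char, reset run to 1
  Position 7 ('b'): continues run of 'b', length=2
  Position 8 ('a'): new char, reset run to 1
  Position 9 ('a'): continues run of 'a', length=2
  Position 10 ('b'): new char, reset run to 1
  Position 11 ('b'): continues run of 'b', length=2
Longest run: 'c' with length 2

2


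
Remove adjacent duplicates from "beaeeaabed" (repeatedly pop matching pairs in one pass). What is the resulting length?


Input: beaeeaabed
Stack-based adjacent duplicate removal:
  Read 'b': push. Stack: b
  Read 'e': push. Stack: be
  Read 'a': push. Stack: bea
  Read 'e': push. Stack: beae
  Read 'e': matches stack top 'e' => pop. Stack: bea
  Read 'a': matches stack top 'a' => pop. Stack: be
  Read 'a': push. Stack: bea
  Read 'b': push. Stack: beab
  Read 'e': push. Stack: beabe
  Read 'd': push. Stack: beabed
Final stack: "beabed" (length 6)

6


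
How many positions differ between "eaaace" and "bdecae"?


Comparing "eaaace" and "bdecae" position by position:
  Position 0: 'e' vs 'b' => DIFFER
  Position 1: 'a' vs 'd' => DIFFER
  Position 2: 'a' vs 'e' => DIFFER
  Position 3: 'a' vs 'c' => DIFFER
  Position 4: 'c' vs 'a' => DIFFER
  Position 5: 'e' vs 'e' => same
Positions that differ: 5

5


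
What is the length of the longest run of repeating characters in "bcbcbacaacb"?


Input: "bcbcbacaacb"
Scanning for longest run:
  Position 1 ('c'): new char, reset run to 1
  Position 2 ('b'): new char, reset run to 1
  Position 3 ('c'): new char, reset run to 1
  Position 4 ('b'): new char, reset run to 1
  Position 5 ('a'): new char, reset run to 1
  Position 6 ('c'): new char, reset run to 1
  Position 7 ('a'): new char, reset run to 1
  Position 8 ('a'): continues run of 'a', length=2
  Position 9 ('c'): new char, reset run to 1
  Position 10 ('b'): new char, reset run to 1
Longest run: 'a' with length 2

2


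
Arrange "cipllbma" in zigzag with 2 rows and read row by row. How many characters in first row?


Zigzag "cipllbma" into 2 rows:
Placing characters:
  'c' => row 0
  'i' => row 1
  'p' => row 0
  'l' => row 1
  'l' => row 0
  'b' => row 1
  'm' => row 0
  'a' => row 1
Rows:
  Row 0: "cplm"
  Row 1: "ilba"
First row length: 4

4


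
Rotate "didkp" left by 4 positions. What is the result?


Input: "didkp", rotate left by 4
First 4 characters: "didk"
Remaining characters: "p"
Concatenate remaining + first: "p" + "didk" = "pdidk"

pdidk


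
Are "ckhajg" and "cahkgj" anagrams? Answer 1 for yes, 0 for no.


Strings: "ckhajg", "cahkgj"
Sorted first:  acghjk
Sorted second: acghjk
Sorted forms match => anagrams

1


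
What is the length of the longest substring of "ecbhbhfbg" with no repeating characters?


Input: "ecbhbhfbg"
Sliding window (track last position of each char):
  Position 0 ('e'): window [0,0] length 1 -- new best
  Position 1 ('c'): window [0,1] length 2 -- new best
  Position 2 ('b'): window [0,2] length 3 -- new best
  Position 3 ('h'): window [0,3] length 4 -- new best
  Position 4 ('b'): repeat (last at 2), move window start to 3
  Position 4 ('b'): window [3,4] length 2
  Position 5 ('h'): repeat (last at 3), move window start to 4
  Position 5 ('h'): window [4,5] length 2
  Position 6 ('f'): window [4,6] length 3
  Position 7 ('b'): repeat (last at 4), move window start to 5
  Position 7 ('b'): window [5,7] length 3
  Position 8 ('g'): window [5,8] length 4
Longest substring with no repeats: "ecbh" with length 4

4


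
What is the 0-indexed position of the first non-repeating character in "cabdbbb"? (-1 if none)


Input: cabdbbb
Character frequencies:
  'a': 1
  'b': 4
  'c': 1
  'd': 1
Scanning left to right for freq == 1:
  Position 0 ('c'): unique! => answer = 0

0


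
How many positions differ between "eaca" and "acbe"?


Comparing "eaca" and "acbe" position by position:
  Position 0: 'e' vs 'a' => DIFFER
  Position 1: 'a' vs 'c' => DIFFER
  Position 2: 'c' vs 'b' => DIFFER
  Position 3: 'a' vs 'e' => DIFFER
Positions that differ: 4

4


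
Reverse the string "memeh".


Input: memeh
Reading characters right to left:
  Position 4: 'h'
  Position 3: 'e'
  Position 2: 'm'
  Position 1: 'e'
  Position 0: 'm'
Reversed: hemem

hemem


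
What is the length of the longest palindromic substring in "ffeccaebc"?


Input: "ffeccaebc"
Checking substrings for palindromes:
  [0:2] "ff" (len 2) => palindrome
  [3:5] "cc" (len 2) => palindrome
Longest palindromic substring: "ff" with length 2

2


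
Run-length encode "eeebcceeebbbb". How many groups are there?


Input: eeebcceeebbbb
Scanning for consecutive runs:
  Group 1: 'e' x 3 (positions 0-2)
  Group 2: 'b' x 1 (positions 3-3)
  Group 3: 'c' x 2 (positions 4-5)
  Group 4: 'e' x 3 (positions 6-8)
  Group 5: 'b' x 4 (positions 9-12)
Total groups: 5

5


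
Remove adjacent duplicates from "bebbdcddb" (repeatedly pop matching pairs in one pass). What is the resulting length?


Input: bebbdcddb
Stack-based adjacent duplicate removal:
  Read 'b': push. Stack: b
  Read 'e': push. Stack: be
  Read 'b': push. Stack: beb
  Read 'b': matches stack top 'b' => pop. Stack: be
  Read 'd': push. Stack: bed
  Read 'c': push. Stack: bedc
  Read 'd': push. Stack: bedcd
  Read 'd': matches stack top 'd' => pop. Stack: bedc
  Read 'b': push. Stack: bedcb
Final stack: "bedcb" (length 5)

5


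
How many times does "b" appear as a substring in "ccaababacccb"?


Searching for "b" in "ccaababacccb"
Scanning each position:
  Position 0: "c" => no
  Position 1: "c" => no
  Position 2: "a" => no
  Position 3: "a" => no
  Position 4: "b" => MATCH
  Position 5: "a" => no
  Position 6: "b" => MATCH
  Position 7: "a" => no
  Position 8: "c" => no
  Position 9: "c" => no
  Position 10: "c" => no
  Position 11: "b" => MATCH
Total occurrences: 3

3


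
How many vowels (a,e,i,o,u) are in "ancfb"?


Input: ancfb
Checking each character:
  'a' at position 0: vowel (running total: 1)
  'n' at position 1: consonant
  'c' at position 2: consonant
  'f' at position 3: consonant
  'b' at position 4: consonant
Total vowels: 1

1


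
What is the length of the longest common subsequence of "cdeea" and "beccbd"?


LCS of "cdeea" and "beccbd"
DP table:
           b    e    c    c    b    d
      0    0    0    0    0    0    0
  c   0    0    0    1    1    1    1
  d   0    0    0    1    1    1    2
  e   0    0    1    1    1    1    2
  e   0    0    1    1    1    1    2
  a   0    0    1    1    1    1    2
LCS length = dp[5][6] = 2

2


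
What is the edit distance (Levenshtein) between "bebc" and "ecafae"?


Computing edit distance: "bebc" -> "ecafae"
DP table:
           e    c    a    f    a    e
      0    1    2    3    4    5    6
  b   1    1    2    3    4    5    6
  e   2    1    2    3    4    5    5
  b   3    2    2    3    4    5    6
  c   4    3    2    3    4    5    6
Edit distance = dp[4][6] = 6

6


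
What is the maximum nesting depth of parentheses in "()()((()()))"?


Input: "()()((()()))"
Tracking depth:
  Position 0 '(': depth becomes 1
  Position 1 ')': depth becomes 0
  Position 2 '(': depth becomes 1
  Position 3 ')': depth becomes 0
  Position 4 '(': depth becomes 1
  Position 5 '(': depth becomes 2
  Position 6 '(': depth becomes 3
  Position 7 ')': depth becomes 2
  Position 8 '(': depth becomes 3
  Position 9 ')': depth becomes 2
  Position 10 ')': depth becomes 1
  Position 11 ')': depth becomes 0
Maximum depth reached: 3

3


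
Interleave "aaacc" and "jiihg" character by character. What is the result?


Interleaving "aaacc" and "jiihg":
  Position 0: 'a' from first, 'j' from second => "aj"
  Position 1: 'a' from first, 'i' from second => "ai"
  Position 2: 'a' from first, 'i' from second => "ai"
  Position 3: 'c' from first, 'h' from second => "ch"
  Position 4: 'c' from first, 'g' from second => "cg"
Result: ajaiaichcg

ajaiaichcg
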